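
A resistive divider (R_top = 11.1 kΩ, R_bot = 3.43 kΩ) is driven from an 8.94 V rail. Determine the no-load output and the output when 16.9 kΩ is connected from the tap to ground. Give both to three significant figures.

Open-circuit: V = 8.94 × 3.43/(11.1 + 3.43) = 2.11 V.
With the load, R_bot becomes R_bot‖R_L = 2.851 kΩ, so V = 8.94 × 2.851/13.95 = 1.83 V.

Unloaded: 2.11 V; loaded: 1.83 V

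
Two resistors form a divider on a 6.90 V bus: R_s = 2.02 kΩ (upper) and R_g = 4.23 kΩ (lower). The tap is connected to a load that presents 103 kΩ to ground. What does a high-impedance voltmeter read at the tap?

The load sits in parallel with R_g: R_g‖R_L = (4.23 × 103) / (4.23 + 103) = 4.063 kΩ.
V_out = 6.90 × 4.063 / (2.02 + 4.063) = 6.90 × 4.063/6.083 = 4.61 V.

V_out ≈ 4.61 V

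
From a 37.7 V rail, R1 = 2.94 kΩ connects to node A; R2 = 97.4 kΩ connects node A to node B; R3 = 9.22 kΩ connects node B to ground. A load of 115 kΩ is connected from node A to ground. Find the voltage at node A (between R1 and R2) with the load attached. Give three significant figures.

V ≈ 35.8 V

Below node A the series string R2+R3 = 106.6 kΩ sits in parallel with the 115 kΩ load: 55.33 kΩ.
V_A = 37.7 × 55.33/(2.94 + 55.33) = 35.8 V.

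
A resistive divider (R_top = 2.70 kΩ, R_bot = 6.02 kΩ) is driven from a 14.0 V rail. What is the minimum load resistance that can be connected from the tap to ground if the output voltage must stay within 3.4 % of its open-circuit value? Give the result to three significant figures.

R_L(min) ≈ 53.0 kΩ

Output resistance R_th = R_top‖R_bot = (2.70 × 6.02)/8.720 = 1.864 kΩ.
The fractional drop is R_th/(R_th + R_L); requiring this ≤ 0.0340 gives R_L ≥ R_th(1/0.0340 − 1) = 1.864 × 28.41 = 53.0 kΩ.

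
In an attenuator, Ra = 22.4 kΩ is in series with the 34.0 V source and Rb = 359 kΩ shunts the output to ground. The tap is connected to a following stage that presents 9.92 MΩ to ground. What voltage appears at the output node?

The load sits in parallel with Rb: Rb‖R_L = (359 × 9920) / (359 + 9920) = 346.5 kΩ.
V_out = 34.0 × 346.5 / (22.4 + 346.5) = 34.0 × 346.5/368.9 = 31.9 V.

V_out ≈ 31.9 V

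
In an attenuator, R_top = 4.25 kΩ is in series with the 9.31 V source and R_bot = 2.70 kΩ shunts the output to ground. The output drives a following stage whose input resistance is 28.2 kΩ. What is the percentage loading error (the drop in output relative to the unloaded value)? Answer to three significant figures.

5.53 %

The divider's output (Thévenin) resistance is R_top‖R_bot = 1.651 kΩ.
Fractional drop under load = R_th/(R_th + R_L) = 1.651 / (1.651 + 28.2) = 0.05531.
So the output falls by 5.53 %.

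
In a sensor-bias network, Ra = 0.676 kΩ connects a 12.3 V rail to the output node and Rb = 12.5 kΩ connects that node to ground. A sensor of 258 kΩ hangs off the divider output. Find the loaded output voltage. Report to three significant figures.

V_out ≈ 11.6 V

The load sits in parallel with Rb: Rb‖R_L = (12500 × 258000) / (12500 + 258000) = 11920 Ω.
V_out = 12.3 × 11920 / (676 + 11920) = 12.3 × 11920/12600 = 11.6 V.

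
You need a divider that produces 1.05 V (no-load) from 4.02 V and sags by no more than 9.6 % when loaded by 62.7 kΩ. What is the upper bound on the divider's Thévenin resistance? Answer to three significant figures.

R_th ≤ 6.66 kΩ

Loading drop = R_th/(R_th + R_L) ≤ 0.0960, so R_th ≤ R_L · ε/(1−ε) = 62.7 kΩ × 0.0960/0.9040 = 6.66 kΩ.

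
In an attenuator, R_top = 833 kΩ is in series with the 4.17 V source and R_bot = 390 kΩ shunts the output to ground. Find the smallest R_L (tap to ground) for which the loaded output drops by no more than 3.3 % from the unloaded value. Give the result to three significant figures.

R_L(min) ≈ 7.78 MΩ

Output resistance R_th = R_top‖R_bot = (833 × 390)/1223 = 265.6 kΩ.
The fractional drop is R_th/(R_th + R_L); requiring this ≤ 0.0330 gives R_L ≥ R_th(1/0.0330 − 1) = 265.6 × 29.30 = 7.78 MΩ.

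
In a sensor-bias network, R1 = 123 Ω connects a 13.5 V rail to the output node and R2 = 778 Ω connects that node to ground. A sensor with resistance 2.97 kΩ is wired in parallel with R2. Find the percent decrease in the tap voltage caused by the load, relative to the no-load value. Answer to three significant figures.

3.45 %

The divider's output (Thévenin) resistance is R1‖R2 = 106.2 Ω.
Fractional drop under load = R_th/(R_th + R_L) = 106.2 / (106.2 + 2970) = 0.03453.
So the output falls by 3.45 %.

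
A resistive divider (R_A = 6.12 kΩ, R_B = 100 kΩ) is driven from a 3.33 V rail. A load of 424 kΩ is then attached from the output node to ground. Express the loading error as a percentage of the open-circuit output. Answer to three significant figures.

1.34 %

The divider's output (Thévenin) resistance is R_A‖R_B = 5.767 kΩ.
Fractional drop under load = R_th/(R_th + R_L) = 5.767 / (5.767 + 424) = 0.01342.
So the output falls by 1.34 %.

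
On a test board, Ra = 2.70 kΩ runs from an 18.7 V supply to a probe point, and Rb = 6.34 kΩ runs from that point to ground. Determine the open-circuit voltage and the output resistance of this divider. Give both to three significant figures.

V_th is the open-circuit tap voltage: 18.7 × 6.34/(2.70 + 6.34) = 13.1 V.
With the supply zeroed, Ra and Rb appear in parallel from the tap: R_th = Ra‖Rb = (2.70 × 6.34)/9.040 = 1.89 kΩ.

V_th = 13.1 V, R_th = 1.89 kΩ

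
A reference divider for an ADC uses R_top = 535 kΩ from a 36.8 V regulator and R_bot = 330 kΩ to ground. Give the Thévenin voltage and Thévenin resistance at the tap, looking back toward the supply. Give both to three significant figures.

V_th is the open-circuit tap voltage: 36.8 × 330/(535 + 330) = 14.0 V.
With the supply zeroed, R_top and R_bot appear in parallel from the tap: R_th = R_top‖R_bot = (535 × 330)/865.0 = 204 kΩ.

V_th = 14.0 V, R_th = 204 kΩ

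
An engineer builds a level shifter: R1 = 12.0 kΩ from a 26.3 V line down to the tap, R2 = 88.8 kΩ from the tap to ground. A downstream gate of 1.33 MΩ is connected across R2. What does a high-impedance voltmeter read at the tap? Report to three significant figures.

V_out ≈ 23.0 V

The load sits in parallel with R2: R2‖R_L = (88.8 × 1330) / (88.8 + 1330) = 83.24 kΩ.
V_out = 26.3 × 83.24 / (12.0 + 83.24) = 26.3 × 83.24/95.24 = 23.0 V.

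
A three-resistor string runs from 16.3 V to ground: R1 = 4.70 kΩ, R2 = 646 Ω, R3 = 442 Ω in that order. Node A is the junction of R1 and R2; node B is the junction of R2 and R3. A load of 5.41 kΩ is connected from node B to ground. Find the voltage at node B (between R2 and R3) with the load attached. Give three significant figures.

V ≈ 1.16 V

At node B, R3 is in parallel with the load: R3‖R_L = 408.6 Ω.
Below node A the resistance is R2 + (R3‖R_L) = 1055 Ω, so V_A = 16.3 × 1055/5755 = 2.987 V.
Then V_B = V_A × (R3‖R_L)/(R2 + R3‖R_L) = 2.987 × 408.6/1055 = 1.16 V.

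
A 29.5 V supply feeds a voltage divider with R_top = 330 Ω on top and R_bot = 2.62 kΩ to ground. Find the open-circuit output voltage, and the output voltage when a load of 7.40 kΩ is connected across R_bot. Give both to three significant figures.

Open-circuit: V = 29.5 × 2620/(330 + 2620) = 26.2 V.
With the load, R_bot becomes R_bot‖R_L = 1935 Ω, so V = 29.5 × 1935/2265 = 25.2 V.

Unloaded: 26.2 V; loaded: 25.2 V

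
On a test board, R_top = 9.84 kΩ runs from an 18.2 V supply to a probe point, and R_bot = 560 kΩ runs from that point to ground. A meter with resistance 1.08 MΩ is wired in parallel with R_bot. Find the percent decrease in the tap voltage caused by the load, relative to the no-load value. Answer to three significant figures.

The divider's output (Thévenin) resistance is R_top‖R_bot = 9.670 kΩ.
Fractional drop under load = R_th/(R_th + R_L) = 9.670 / (9.670 + 1080) = 0.008874.
So the output falls by 0.887 %.

0.887 %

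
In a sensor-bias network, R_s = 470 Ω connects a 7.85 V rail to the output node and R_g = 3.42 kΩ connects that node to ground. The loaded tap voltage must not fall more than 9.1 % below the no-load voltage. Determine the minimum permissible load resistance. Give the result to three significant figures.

Output resistance R_th = R_s‖R_g = (470 × 3420)/3890 = 413.2 Ω.
The fractional drop is R_th/(R_th + R_L); requiring this ≤ 0.0910 gives R_L ≥ R_th(1/0.0910 − 1) = 413.2 × 9.989 = 4.13 kΩ.

R_L(min) ≈ 4.13 kΩ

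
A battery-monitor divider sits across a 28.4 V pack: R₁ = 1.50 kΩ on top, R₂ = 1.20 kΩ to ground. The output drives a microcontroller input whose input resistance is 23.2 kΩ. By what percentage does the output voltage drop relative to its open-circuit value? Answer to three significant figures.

The divider's output (Thévenin) resistance is R₁‖R₂ = 0.6667 kΩ.
Fractional drop under load = R_th/(R_th + R_L) = 0.6667 / (0.6667 + 23.2) = 0.02793.
So the output falls by 2.79 %.

2.79 %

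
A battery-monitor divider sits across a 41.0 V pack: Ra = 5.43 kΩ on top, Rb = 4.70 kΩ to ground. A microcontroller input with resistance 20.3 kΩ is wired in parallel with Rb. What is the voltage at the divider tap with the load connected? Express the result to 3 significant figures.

V_out ≈ 16.9 V

The load sits in parallel with Rb: Rb‖R_L = (4.70 × 20.3) / (4.70 + 20.3) = 3.816 kΩ.
V_out = 41.0 × 3.816 / (5.43 + 3.816) = 41.0 × 3.816/9.246 = 16.9 V.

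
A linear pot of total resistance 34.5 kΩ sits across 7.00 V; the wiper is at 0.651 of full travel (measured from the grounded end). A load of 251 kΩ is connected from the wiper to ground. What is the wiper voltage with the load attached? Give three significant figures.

V ≈ 4.42 V

The wiper splits the pot into (1−α)R = 12.04 kΩ above and αR = 22.46 kΩ below.
Lower section ‖ load = 20.61 kΩ.
V_wiper = 7.00 × 20.61/(12.04 + 20.61) = 4.42 V.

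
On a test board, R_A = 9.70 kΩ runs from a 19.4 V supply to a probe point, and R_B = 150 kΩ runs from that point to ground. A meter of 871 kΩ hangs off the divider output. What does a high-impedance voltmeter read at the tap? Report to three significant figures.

V_out ≈ 18.0 V

The load sits in parallel with R_B: R_B‖R_L = (150 × 871) / (150 + 871) = 128.0 kΩ.
V_out = 19.4 × 128.0 / (9.70 + 128.0) = 19.4 × 128.0/137.7 = 18.0 V.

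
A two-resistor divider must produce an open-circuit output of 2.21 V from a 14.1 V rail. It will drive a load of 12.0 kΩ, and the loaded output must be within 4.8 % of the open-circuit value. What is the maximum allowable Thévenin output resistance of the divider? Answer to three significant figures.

R_th ≤ 605 Ω

Loading drop = R_th/(R_th + R_L) ≤ 0.0480, so R_th ≤ R_L · ε/(1−ε) = 12.0 kΩ × 0.0480/0.9520 = 605 Ω.
(Any R1, R2 with R2/(R1+R2) = 0.157 and R1‖R2 ≤ 605 Ω will meet the spec.)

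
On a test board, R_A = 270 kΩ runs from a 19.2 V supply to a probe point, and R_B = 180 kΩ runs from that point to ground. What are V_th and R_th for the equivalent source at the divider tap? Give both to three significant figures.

V_th is the open-circuit tap voltage: 19.2 × 180/(270 + 180) = 7.68 V.
With the supply zeroed, R_A and R_B appear in parallel from the tap: R_th = R_A‖R_B = (270 × 180)/450.0 = 108 kΩ.

V_th = 7.68 V, R_th = 108 kΩ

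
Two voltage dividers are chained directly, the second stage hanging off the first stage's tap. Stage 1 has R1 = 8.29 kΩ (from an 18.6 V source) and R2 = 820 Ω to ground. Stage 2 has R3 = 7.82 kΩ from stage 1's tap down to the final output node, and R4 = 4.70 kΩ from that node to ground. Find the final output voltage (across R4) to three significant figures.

Stage 2 presents R3+R4 = 12520 Ω as a load on stage 1's tap.
Stage 1's lower leg becomes R2‖(R3+R4) = 769.6 Ω, so V_mid = 18.6 × 769.6/9060 = 1.580 V.
Stage 2 is itself unloaded: V_out = V_mid × R4/(R3+R4) = 1.580 × 4700/12520 = 0.593 V.

V_out ≈ 0.593 V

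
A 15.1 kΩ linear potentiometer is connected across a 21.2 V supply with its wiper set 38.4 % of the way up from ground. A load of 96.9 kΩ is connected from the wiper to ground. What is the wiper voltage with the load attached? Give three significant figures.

V ≈ 7.85 V

The wiper splits the pot into (1−α)R = 9.302 kΩ above and αR = 5.798 kΩ below.
Lower section ‖ load = 5.471 kΩ.
V_wiper = 21.2 × 5.471/(9.302 + 5.471) = 7.85 V.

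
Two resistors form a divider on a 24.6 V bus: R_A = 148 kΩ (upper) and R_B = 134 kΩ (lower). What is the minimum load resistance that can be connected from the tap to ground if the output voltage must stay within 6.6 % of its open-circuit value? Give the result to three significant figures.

R_L(min) ≈ 995 kΩ

Output resistance R_th = R_A‖R_B = (148 × 134)/282.0 = 70.33 kΩ.
The fractional drop is R_th/(R_th + R_L); requiring this ≤ 0.0660 gives R_L ≥ R_th(1/0.0660 − 1) = 70.33 × 14.15 = 995 kΩ.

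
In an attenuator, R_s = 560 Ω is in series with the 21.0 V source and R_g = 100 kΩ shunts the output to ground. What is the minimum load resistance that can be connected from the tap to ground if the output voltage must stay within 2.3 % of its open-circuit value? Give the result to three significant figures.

Output resistance R_th = R_s‖R_g = (560 × 100000)/100600 = 556.9 Ω.
The fractional drop is R_th/(R_th + R_L); requiring this ≤ 0.0230 gives R_L ≥ R_th(1/0.0230 − 1) = 556.9 × 42.48 = 23.7 kΩ.

R_L(min) ≈ 23.7 kΩ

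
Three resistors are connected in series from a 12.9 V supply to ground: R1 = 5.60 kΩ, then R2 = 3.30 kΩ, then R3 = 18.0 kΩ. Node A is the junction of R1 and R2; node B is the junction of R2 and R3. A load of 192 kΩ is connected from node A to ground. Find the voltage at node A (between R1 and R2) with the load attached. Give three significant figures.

Below node A the series string R2+R3 = 21.30 kΩ sits in parallel with the 192 kΩ load: 19.17 kΩ.
V_A = 12.9 × 19.17/(5.60 + 19.17) = 9.98 V.

V ≈ 9.98 V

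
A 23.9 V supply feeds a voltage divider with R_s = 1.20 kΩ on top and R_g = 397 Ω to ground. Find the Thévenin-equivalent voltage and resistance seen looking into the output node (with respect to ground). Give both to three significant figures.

V_th is the open-circuit tap voltage: 23.9 × 397/(1200 + 397) = 5.94 V.
With the supply zeroed, R_s and R_g appear in parallel from the tap: R_th = R_s‖R_g = (1200 × 397)/1597 = 298 Ω.

V_th = 5.94 V, R_th = 298 Ω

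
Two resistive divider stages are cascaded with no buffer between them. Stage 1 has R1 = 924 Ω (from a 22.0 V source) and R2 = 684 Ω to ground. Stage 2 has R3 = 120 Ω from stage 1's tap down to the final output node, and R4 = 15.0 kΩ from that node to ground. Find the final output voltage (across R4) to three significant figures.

V_out ≈ 9.05 V

Stage 2 presents R3+R4 = 15120 Ω as a load on stage 1's tap.
Stage 1's lower leg becomes R2‖(R3+R4) = 654.4 Ω, so V_mid = 22.0 × 654.4/1578 = 9.121 V.
Stage 2 is itself unloaded: V_out = V_mid × R4/(R3+R4) = 9.121 × 15000/15120 = 9.05 V.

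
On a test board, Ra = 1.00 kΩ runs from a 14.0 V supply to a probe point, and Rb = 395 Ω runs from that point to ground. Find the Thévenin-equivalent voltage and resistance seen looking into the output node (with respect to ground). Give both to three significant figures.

V_th is the open-circuit tap voltage: 14.0 × 395/(1000 + 395) = 3.96 V.
With the supply zeroed, Ra and Rb appear in parallel from the tap: R_th = Ra‖Rb = (1000 × 395)/1395 = 283 Ω.

V_th = 3.96 V, R_th = 283 Ω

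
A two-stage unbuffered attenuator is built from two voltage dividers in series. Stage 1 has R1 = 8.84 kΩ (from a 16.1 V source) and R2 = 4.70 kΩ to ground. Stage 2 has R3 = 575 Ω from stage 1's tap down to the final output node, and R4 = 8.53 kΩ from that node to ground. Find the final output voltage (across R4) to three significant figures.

V_out ≈ 3.92 V

Stage 2 presents R3+R4 = 9105 Ω as a load on stage 1's tap.
Stage 1's lower leg becomes R2‖(R3+R4) = 3100 Ω, so V_mid = 16.1 × 3100/11940 = 4.180 V.
Stage 2 is itself unloaded: V_out = V_mid × R4/(R3+R4) = 4.180 × 8530/9105 = 3.92 V.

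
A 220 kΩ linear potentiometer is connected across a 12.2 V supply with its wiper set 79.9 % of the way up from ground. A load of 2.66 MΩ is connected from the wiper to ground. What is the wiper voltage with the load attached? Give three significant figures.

V ≈ 9.62 V

The wiper splits the pot into (1−α)R = 44.22 kΩ above and αR = 175.8 kΩ below.
Lower section ‖ load = 164.9 kΩ.
V_wiper = 12.2 × 164.9/(44.22 + 164.9) = 9.62 V.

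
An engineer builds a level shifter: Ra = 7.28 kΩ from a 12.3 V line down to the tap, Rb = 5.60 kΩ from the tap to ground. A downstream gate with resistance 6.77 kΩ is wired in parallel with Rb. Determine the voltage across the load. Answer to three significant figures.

The load sits in parallel with Rb: Rb‖R_L = (5.60 × 6.77) / (5.60 + 6.77) = 3.065 kΩ.
V_out = 12.3 × 3.065 / (7.28 + 3.065) = 12.3 × 3.065/10.34 = 3.64 V.

V_out ≈ 3.64 V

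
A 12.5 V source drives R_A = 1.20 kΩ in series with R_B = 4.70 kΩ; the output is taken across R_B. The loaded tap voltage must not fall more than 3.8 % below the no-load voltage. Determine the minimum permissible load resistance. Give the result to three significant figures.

Output resistance R_th = R_A‖R_B = (1200 × 4700)/5900 = 955.9 Ω.
The fractional drop is R_th/(R_th + R_L); requiring this ≤ 0.0380 gives R_L ≥ R_th(1/0.0380 − 1) = 955.9 × 25.32 = 24.2 kΩ.

R_L(min) ≈ 24.2 kΩ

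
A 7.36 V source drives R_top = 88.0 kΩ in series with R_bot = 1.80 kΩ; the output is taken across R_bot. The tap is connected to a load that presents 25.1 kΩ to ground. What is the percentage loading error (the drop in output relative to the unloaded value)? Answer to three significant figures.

The divider's output (Thévenin) resistance is R_top‖R_bot = 1.764 kΩ.
Fractional drop under load = R_th/(R_th + R_L) = 1.764 / (1.764 + 25.1) = 0.06566.
So the output falls by 6.57 %.

6.57 %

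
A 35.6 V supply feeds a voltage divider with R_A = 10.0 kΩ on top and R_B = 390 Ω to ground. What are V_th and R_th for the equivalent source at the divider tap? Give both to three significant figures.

V_th = 1.34 V, R_th = 375 Ω

V_th is the open-circuit tap voltage: 35.6 × 390/(10000 + 390) = 1.34 V.
With the supply zeroed, R_A and R_B appear in parallel from the tap: R_th = R_A‖R_B = (10000 × 390)/10390 = 375 Ω.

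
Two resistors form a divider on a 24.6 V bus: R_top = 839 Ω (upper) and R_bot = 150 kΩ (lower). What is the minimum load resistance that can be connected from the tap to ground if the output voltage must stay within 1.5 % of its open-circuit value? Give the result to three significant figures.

Output resistance R_th = R_top‖R_bot = (839 × 150000)/150800 = 834.3 Ω.
The fractional drop is R_th/(R_th + R_L); requiring this ≤ 0.0150 gives R_L ≥ R_th(1/0.0150 − 1) = 834.3 × 65.67 = 54.8 kΩ.

R_L(min) ≈ 54.8 kΩ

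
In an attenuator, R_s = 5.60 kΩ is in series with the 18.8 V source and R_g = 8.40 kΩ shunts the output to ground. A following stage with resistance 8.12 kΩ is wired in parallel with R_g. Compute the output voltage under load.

The load sits in parallel with R_g: R_g‖R_L = (8.40 × 8.12) / (8.40 + 8.12) = 4.129 kΩ.
V_out = 18.8 × 4.129 / (5.60 + 4.129) = 18.8 × 4.129/9.729 = 7.98 V.

V_out ≈ 7.98 V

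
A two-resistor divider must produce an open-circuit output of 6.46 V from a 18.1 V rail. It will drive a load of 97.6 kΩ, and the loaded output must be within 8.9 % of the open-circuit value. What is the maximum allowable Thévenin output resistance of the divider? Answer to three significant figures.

Loading drop = R_th/(R_th + R_L) ≤ 0.0890, so R_th ≤ R_L · ε/(1−ε) = 97.6 kΩ × 0.0890/0.9110 = 9.54 kΩ.

R_th ≤ 9.54 kΩ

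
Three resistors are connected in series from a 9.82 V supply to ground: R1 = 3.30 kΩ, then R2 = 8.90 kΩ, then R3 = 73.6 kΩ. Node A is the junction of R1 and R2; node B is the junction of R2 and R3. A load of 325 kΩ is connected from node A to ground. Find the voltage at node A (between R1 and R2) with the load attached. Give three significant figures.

Below node A the series string R2+R3 = 82.50 kΩ sits in parallel with the 325 kΩ load: 65.80 kΩ.
V_A = 9.82 × 65.80/(3.30 + 65.80) = 9.35 V.

V ≈ 9.35 V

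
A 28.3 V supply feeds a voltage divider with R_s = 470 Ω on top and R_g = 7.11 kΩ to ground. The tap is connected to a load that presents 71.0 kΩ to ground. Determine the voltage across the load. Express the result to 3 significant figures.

The load sits in parallel with R_g: R_g‖R_L = (7110 × 71000) / (7110 + 71000) = 6463 Ω.
V_out = 28.3 × 6463 / (470 + 6463) = 28.3 × 6463/6933 = 26.4 V.
(Unloaded it would have been 26.5 V.)

V_out ≈ 26.4 V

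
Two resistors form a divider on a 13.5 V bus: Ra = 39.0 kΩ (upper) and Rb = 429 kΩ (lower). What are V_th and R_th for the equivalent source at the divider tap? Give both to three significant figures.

V_th is the open-circuit tap voltage: 13.5 × 429/(39.0 + 429) = 12.4 V.
With the supply zeroed, Ra and Rb appear in parallel from the tap: R_th = Ra‖Rb = (39.0 × 429)/468.0 = 35.8 kΩ.

V_th = 12.4 V, R_th = 35.8 kΩ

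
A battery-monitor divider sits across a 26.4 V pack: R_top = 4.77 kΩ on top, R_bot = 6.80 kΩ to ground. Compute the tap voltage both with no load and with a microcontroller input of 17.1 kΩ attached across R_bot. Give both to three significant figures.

Unloaded: 15.5 V; loaded: 13.3 V

Open-circuit: V = 26.4 × 6.80/(4.77 + 6.80) = 15.5 V.
With the load, R_bot becomes R_bot‖R_L = 4.865 kΩ, so V = 26.4 × 4.865/9.635 = 13.3 V.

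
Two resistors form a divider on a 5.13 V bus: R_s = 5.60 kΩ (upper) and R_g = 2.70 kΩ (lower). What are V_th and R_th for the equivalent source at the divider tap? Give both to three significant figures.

V_th = 1.67 V, R_th = 1.82 kΩ

V_th is the open-circuit tap voltage: 5.13 × 2.70/(5.60 + 2.70) = 1.67 V.
With the supply zeroed, R_s and R_g appear in parallel from the tap: R_th = R_s‖R_g = (5.60 × 2.70)/8.300 = 1.82 kΩ.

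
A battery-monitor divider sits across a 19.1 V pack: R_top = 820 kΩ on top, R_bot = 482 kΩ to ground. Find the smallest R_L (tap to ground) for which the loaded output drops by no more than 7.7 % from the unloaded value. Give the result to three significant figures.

R_L(min) ≈ 3.64 MΩ

Output resistance R_th = R_top‖R_bot = (820 × 482)/1302 = 303.6 kΩ.
The fractional drop is R_th/(R_th + R_L); requiring this ≤ 0.0770 gives R_L ≥ R_th(1/0.0770 − 1) = 303.6 × 11.99 = 3.64 MΩ.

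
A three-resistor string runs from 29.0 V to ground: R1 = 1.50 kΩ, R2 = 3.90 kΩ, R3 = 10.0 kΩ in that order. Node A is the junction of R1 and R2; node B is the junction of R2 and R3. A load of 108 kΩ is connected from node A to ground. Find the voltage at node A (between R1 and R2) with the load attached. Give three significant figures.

Below node A the series string R2+R3 = 13.90 kΩ sits in parallel with the 108 kΩ load: 12.32 kΩ.
V_A = 29.0 × 12.32/(1.50 + 12.32) = 25.9 V.

V ≈ 25.9 V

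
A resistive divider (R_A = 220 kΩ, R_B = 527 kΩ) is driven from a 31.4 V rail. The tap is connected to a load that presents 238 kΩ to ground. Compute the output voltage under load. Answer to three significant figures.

V_out ≈ 13.4 V

The load sits in parallel with R_B: R_B‖R_L = (527 × 238) / (527 + 238) = 164.0 kΩ.
V_out = 31.4 × 164.0 / (220 + 164.0) = 31.4 × 164.0/384.0 = 13.4 V.
(Unloaded it would have been 22.2 V.)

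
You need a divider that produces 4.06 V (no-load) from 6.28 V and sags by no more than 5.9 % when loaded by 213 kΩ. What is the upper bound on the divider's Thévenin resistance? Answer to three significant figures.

R_th ≤ 13.4 kΩ

Loading drop = R_th/(R_th + R_L) ≤ 0.0590, so R_th ≤ R_L · ε/(1−ε) = 213 kΩ × 0.0590/0.9410 = 13.4 kΩ.
(Any R1, R2 with R2/(R1+R2) = 0.646 and R1‖R2 ≤ 13.4 kΩ will meet the spec.)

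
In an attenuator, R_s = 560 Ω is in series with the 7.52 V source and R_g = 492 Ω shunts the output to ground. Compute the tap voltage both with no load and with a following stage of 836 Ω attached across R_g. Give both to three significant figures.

Open-circuit: V = 7.52 × 492/(560 + 492) = 3.52 V.
With the load, R_g becomes R_g‖R_L = 309.7 Ω, so V = 7.52 × 309.7/869.7 = 2.68 V.

Unloaded: 3.52 V; loaded: 2.68 V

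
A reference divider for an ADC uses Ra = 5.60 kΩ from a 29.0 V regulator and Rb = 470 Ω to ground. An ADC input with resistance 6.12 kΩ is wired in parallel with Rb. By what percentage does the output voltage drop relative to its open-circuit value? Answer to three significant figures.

The divider's output (Thévenin) resistance is Ra‖Rb = 433.6 Ω.
Fractional drop under load = R_th/(R_th + R_L) = 433.6 / (433.6 + 6120) = 0.06616.
So the output falls by 6.62 %.

6.62 %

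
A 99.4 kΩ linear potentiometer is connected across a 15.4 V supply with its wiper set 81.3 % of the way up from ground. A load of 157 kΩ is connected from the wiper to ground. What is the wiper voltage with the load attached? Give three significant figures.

The wiper splits the pot into (1−α)R = 18.59 kΩ above and αR = 80.81 kΩ below.
Lower section ‖ load = 53.35 kΩ.
V_wiper = 15.4 × 53.35/(18.59 + 53.35) = 11.4 V.

V ≈ 11.4 V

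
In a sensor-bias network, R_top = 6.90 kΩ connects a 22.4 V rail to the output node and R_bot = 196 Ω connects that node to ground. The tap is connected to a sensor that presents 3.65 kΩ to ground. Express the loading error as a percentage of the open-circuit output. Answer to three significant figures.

The divider's output (Thévenin) resistance is R_top‖R_bot = 190.6 Ω.
Fractional drop under load = R_th/(R_th + R_L) = 190.6 / (190.6 + 3650) = 0.04962.
So the output falls by 4.96 %.

4.96 %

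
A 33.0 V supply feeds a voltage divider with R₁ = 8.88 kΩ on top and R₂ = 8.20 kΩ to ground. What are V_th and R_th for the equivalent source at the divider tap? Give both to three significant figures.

V_th = 15.8 V, R_th = 4.26 kΩ

V_th is the open-circuit tap voltage: 33.0 × 8.20/(8.88 + 8.20) = 15.8 V.
With the supply zeroed, R₁ and R₂ appear in parallel from the tap: R_th = R₁‖R₂ = (8.88 × 8.20)/17.08 = 4.26 kΩ.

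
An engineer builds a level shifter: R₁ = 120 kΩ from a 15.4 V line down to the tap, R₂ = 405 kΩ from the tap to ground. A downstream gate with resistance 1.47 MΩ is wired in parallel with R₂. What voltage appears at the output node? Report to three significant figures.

The load sits in parallel with R₂: R₂‖R_L = (405 × 1470) / (405 + 1470) = 317.5 kΩ.
V_out = 15.4 × 317.5 / (120 + 317.5) = 15.4 × 317.5/437.5 = 11.2 V.
(Unloaded it would have been 11.9 V.)

V_out ≈ 11.2 V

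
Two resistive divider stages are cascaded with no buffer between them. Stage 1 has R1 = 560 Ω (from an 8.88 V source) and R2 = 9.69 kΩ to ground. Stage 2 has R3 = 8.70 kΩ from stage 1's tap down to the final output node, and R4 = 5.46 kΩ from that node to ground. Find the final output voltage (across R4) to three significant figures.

V_out ≈ 3.12 V

Stage 2 presents R3+R4 = 14160 Ω as a load on stage 1's tap.
Stage 1's lower leg becomes R2‖(R3+R4) = 5753 Ω, so V_mid = 8.88 × 5753/6313 = 8.092 V.
Stage 2 is itself unloaded: V_out = V_mid × R4/(R3+R4) = 8.092 × 5460/14160 = 3.12 V.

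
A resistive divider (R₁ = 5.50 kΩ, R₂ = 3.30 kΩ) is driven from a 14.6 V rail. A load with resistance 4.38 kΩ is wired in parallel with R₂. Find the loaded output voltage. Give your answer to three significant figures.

V_out ≈ 3.72 V

The load sits in parallel with R₂: R₂‖R_L = (3.30 × 4.38) / (3.30 + 4.38) = 1.882 kΩ.
V_out = 14.6 × 1.882 / (5.50 + 1.882) = 14.6 × 1.882/7.382 = 3.72 V.
(Unloaded it would have been 5.47 V.)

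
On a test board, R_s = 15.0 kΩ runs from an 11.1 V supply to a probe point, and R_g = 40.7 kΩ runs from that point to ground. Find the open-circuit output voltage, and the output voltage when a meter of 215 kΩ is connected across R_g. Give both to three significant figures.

Unloaded: 8.11 V; loaded: 7.72 V

Open-circuit: V = 11.1 × 40.7/(15.0 + 40.7) = 8.11 V.
With the load, R_g becomes R_g‖R_L = 34.22 kΩ, so V = 11.1 × 34.22/49.22 = 7.72 V.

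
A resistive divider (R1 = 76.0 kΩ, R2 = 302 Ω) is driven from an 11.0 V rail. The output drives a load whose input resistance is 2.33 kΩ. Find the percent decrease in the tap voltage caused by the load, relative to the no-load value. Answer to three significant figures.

Unloaded V = 11.0 × 302/76300 = 0.043538 V.
Loaded: R2‖R_L = 267.3 Ω, giving V = 11.0 × 267.3/76270 = 0.038559 V.
Drop = (0.043538 − 0.038559) / 0.043538 = 11.4 %.

11.4 %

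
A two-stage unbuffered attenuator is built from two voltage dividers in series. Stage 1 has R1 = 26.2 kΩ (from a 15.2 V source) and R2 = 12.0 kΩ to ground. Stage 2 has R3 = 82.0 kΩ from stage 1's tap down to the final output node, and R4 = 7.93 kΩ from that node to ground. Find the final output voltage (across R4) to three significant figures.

Stage 2 presents R3+R4 = 89.93 kΩ as a load on stage 1's tap.
Stage 1's lower leg becomes R2‖(R3+R4) = 10.59 kΩ, so V_mid = 15.2 × 10.59/36.79 = 4.375 V.
Stage 2 is itself unloaded: V_out = V_mid × R4/(R3+R4) = 4.375 × 7.93/89.93 = 0.386 V.

V_out ≈ 0.386 V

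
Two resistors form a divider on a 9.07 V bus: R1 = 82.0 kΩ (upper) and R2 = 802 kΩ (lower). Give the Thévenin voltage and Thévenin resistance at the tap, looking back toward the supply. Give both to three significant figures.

V_th is the open-circuit tap voltage: 9.07 × 802/(82.0 + 802) = 8.23 V.
With the supply zeroed, R1 and R2 appear in parallel from the tap: R_th = R1‖R2 = (82.0 × 802)/884.0 = 74.4 kΩ.

V_th = 8.23 V, R_th = 74.4 kΩ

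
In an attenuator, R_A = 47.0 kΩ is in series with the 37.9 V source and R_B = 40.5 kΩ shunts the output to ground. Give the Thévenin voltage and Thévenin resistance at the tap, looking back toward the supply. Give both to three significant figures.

V_th is the open-circuit tap voltage: 37.9 × 40.5/(47.0 + 40.5) = 17.5 V.
With the supply zeroed, R_A and R_B appear in parallel from the tap: R_th = R_A‖R_B = (47.0 × 40.5)/87.50 = 21.8 kΩ.

V_th = 17.5 V, R_th = 21.8 kΩ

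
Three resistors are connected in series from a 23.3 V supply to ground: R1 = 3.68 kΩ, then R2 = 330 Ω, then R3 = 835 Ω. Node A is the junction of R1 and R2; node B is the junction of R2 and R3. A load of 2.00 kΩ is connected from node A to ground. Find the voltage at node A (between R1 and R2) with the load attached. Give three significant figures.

V ≈ 3.88 V

Below node A the series string R2+R3 = 1165 Ω sits in parallel with the 2000 Ω load: 736.2 Ω.
V_A = 23.3 × 736.2/(3680 + 736.2) = 3.88 V.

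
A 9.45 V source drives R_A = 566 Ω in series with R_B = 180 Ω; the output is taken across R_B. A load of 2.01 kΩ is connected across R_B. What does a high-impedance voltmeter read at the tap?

V_out ≈ 2.14 V

The load sits in parallel with R_B: R_B‖R_L = (180 × 2010) / (180 + 2010) = 165.2 Ω.
V_out = 9.45 × 165.2 / (566 + 165.2) = 9.45 × 165.2/731.2 = 2.14 V.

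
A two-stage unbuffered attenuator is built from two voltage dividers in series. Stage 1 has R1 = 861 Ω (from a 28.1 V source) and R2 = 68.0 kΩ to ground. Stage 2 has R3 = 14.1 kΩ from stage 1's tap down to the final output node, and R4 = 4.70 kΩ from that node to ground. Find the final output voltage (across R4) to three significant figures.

V_out ≈ 6.64 V

Stage 2 presents R3+R4 = 18800 Ω as a load on stage 1's tap.
Stage 1's lower leg becomes R2‖(R3+R4) = 14730 Ω, so V_mid = 28.1 × 14730/15590 = 26.55 V.
Stage 2 is itself unloaded: V_out = V_mid × R4/(R3+R4) = 26.55 × 4700/18800 = 6.64 V.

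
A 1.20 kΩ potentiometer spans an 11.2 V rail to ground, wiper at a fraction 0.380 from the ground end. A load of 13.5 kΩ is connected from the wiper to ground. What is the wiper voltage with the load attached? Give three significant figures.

The wiper splits the pot into (1−α)R = 744.0 Ω above and αR = 456.0 Ω below.
Lower section ‖ load = 441.1 Ω.
V_wiper = 11.2 × 441.1/(744.0 + 441.1) = 4.17 V.

V ≈ 4.17 V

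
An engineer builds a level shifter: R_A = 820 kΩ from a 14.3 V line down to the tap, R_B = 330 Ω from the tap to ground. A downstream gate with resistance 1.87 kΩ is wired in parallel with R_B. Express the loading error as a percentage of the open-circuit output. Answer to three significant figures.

15.0 %

Unloaded V = 14.3 × 330/820300 = 0.0057526 V.
Loaded: R_B‖R_L = 280.5 Ω, giving V = 14.3 × 280.5/820300 = 0.0048900 V.
Drop = (0.0057526 − 0.0048900) / 0.0057526 = 15.0 %.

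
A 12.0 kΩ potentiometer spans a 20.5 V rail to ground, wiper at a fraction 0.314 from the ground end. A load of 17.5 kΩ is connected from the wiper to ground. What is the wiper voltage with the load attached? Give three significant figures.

V ≈ 5.61 V

The wiper splits the pot into (1−α)R = 8.232 kΩ above and αR = 3.768 kΩ below.
Lower section ‖ load = 3.100 kΩ.
V_wiper = 20.5 × 3.100/(8.232 + 3.100) = 5.61 V.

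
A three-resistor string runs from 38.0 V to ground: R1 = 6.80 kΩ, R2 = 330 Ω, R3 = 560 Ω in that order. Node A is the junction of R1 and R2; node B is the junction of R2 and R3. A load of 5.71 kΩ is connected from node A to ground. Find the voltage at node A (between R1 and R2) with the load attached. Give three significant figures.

V ≈ 3.87 V

Below node A the series string R2+R3 = 890.0 Ω sits in parallel with the 5710 Ω load: 770.0 Ω.
V_A = 38.0 × 770.0/(6800 + 770.0) = 3.87 V.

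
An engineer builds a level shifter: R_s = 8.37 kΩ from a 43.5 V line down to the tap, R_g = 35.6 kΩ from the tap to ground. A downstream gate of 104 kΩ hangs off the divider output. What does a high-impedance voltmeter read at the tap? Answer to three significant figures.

V_out ≈ 33.1 V

The load sits in parallel with R_g: R_g‖R_L = (35.6 × 104) / (35.6 + 104) = 26.52 kΩ.
V_out = 43.5 × 26.52 / (8.37 + 26.52) = 43.5 × 26.52/34.89 = 33.1 V.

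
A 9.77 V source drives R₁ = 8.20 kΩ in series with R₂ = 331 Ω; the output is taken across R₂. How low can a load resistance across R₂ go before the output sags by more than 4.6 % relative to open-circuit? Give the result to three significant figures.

R_L(min) ≈ 6.60 kΩ

Output resistance R_th = R₁‖R₂ = (8200 × 331)/8531 = 318.2 Ω.
The fractional drop is R_th/(R_th + R_L); requiring this ≤ 0.0460 gives R_L ≥ R_th(1/0.0460 − 1) = 318.2 × 20.74 = 6.60 kΩ.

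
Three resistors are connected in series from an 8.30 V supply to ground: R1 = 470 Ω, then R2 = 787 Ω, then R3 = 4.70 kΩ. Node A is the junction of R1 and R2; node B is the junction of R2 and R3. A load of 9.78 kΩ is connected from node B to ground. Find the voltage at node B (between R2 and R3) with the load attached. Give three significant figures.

At node B, R3 is in parallel with the load: R3‖R_L = 3174 Ω.
Below node A the resistance is R2 + (R3‖R_L) = 3961 Ω, so V_A = 8.30 × 3961/4431 = 7.420 V.
Then V_B = V_A × (R3‖R_L)/(R2 + R3‖R_L) = 7.420 × 3174/3961 = 5.95 V.

V ≈ 5.95 V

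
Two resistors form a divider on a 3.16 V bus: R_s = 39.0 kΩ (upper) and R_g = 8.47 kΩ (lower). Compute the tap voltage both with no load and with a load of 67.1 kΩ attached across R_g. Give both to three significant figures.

Open-circuit: V = 3.16 × 8.47/(39.0 + 8.47) = 0.564 V.
With the load, R_g becomes R_g‖R_L = 7.521 kΩ, so V = 3.16 × 7.521/46.52 = 0.511 V.

Unloaded: 0.564 V; loaded: 0.511 V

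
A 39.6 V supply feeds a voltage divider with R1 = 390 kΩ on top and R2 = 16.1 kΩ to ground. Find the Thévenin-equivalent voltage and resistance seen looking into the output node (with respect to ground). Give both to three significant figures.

V_th = 1.57 V, R_th = 15.5 kΩ

V_th is the open-circuit tap voltage: 39.6 × 16.1/(390 + 16.1) = 1.57 V.
With the supply zeroed, R1 and R2 appear in parallel from the tap: R_th = R1‖R2 = (390 × 16.1)/406.1 = 15.5 kΩ.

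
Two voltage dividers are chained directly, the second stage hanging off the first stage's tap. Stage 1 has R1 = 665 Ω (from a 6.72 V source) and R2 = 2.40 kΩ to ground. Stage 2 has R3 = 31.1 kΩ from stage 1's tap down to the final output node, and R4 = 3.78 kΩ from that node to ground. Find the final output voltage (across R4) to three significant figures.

V_out ≈ 0.562 V

Stage 2 presents R3+R4 = 34880 Ω as a load on stage 1's tap.
Stage 1's lower leg becomes R2‖(R3+R4) = 2245 Ω, so V_mid = 6.72 × 2245/2910 = 5.185 V.
Stage 2 is itself unloaded: V_out = V_mid × R4/(R3+R4) = 5.185 × 3780/34880 = 0.562 V.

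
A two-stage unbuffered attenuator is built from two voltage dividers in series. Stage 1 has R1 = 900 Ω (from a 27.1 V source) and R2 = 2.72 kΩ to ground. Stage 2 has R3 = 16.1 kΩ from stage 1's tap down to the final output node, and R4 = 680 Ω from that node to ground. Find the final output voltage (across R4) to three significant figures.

Stage 2 presents R3+R4 = 16780 Ω as a load on stage 1's tap.
Stage 1's lower leg becomes R2‖(R3+R4) = 2341 Ω, so V_mid = 27.1 × 2341/3241 = 19.57 V.
Stage 2 is itself unloaded: V_out = V_mid × R4/(R3+R4) = 19.57 × 680/16780 = 0.793 V.

V_out ≈ 0.793 V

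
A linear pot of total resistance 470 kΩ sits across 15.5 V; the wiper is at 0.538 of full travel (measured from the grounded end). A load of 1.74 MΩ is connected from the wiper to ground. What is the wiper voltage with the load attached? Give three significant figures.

V ≈ 7.81 V

The wiper splits the pot into (1−α)R = 217.1 kΩ above and αR = 252.9 kΩ below.
Lower section ‖ load = 220.8 kΩ.
V_wiper = 15.5 × 220.8/(217.1 + 220.8) = 7.81 V.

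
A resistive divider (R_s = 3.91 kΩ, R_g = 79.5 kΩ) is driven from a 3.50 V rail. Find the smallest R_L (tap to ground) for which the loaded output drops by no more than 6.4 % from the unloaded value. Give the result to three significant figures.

Output resistance R_th = R_s‖R_g = (3.91 × 79.5)/83.41 = 3.727 kΩ.
The fractional drop is R_th/(R_th + R_L); requiring this ≤ 0.0640 gives R_L ≥ R_th(1/0.0640 − 1) = 3.727 × 14.62 = 54.5 kΩ.

R_L(min) ≈ 54.5 kΩ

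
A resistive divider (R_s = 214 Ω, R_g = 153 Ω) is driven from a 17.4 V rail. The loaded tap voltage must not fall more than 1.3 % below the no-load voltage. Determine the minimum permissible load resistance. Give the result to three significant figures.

Output resistance R_th = R_s‖R_g = (214 × 153)/367.0 = 89.22 Ω.
The fractional drop is R_th/(R_th + R_L); requiring this ≤ 0.0130 gives R_L ≥ R_th(1/0.0130 − 1) = 89.22 × 75.92 = 6.77 kΩ.

R_L(min) ≈ 6.77 kΩ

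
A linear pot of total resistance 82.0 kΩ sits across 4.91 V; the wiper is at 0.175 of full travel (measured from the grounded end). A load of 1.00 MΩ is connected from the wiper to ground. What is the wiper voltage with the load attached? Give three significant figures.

V ≈ 0.849 V

The wiper splits the pot into (1−α)R = 67.65 kΩ above and αR = 14.35 kΩ below.
Lower section ‖ load = 14.15 kΩ.
V_wiper = 4.91 × 14.15/(67.65 + 14.15) = 0.849 V.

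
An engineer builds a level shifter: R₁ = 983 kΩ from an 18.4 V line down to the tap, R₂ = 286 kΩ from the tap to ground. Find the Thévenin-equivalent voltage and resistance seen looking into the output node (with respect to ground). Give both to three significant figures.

V_th = 4.15 V, R_th = 222 kΩ

V_th is the open-circuit tap voltage: 18.4 × 286/(983 + 286) = 4.15 V.
With the supply zeroed, R₁ and R₂ appear in parallel from the tap: R_th = R₁‖R₂ = (983 × 286)/1269 = 222 kΩ.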